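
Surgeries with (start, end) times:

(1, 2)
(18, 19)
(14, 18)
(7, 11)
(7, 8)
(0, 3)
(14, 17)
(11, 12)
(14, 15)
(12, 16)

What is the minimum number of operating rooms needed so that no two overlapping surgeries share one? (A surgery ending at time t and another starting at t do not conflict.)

4

Count concurrent intervals with a sweep; the peak is the room count.
Events (time:±→running): 0:+→1 1:+→2 2:-→1 3:-→0 7:+→1 7:+→2 8:-→1 11:-→0 11:+→1 12:-→0 12:+→1 14:+→2 14:+→3 14:+→4 … peak 4.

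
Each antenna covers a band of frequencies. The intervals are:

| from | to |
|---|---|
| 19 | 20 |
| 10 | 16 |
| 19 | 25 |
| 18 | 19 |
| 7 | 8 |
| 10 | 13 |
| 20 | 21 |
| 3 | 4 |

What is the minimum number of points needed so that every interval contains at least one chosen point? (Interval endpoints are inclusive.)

5

By right end: [3,4]  [7,8]  [10,13]  [10,16]  [18,19]  [19,20]  [20,21]  [19,25]
[3,4] uncovered → point at 4; [7,8] uncovered → point at 8; [10,13] uncovered → point at 13; [18,19] uncovered → point at 19; [20,21] uncovered → point at 21.
Points: 4, 8, 13, 19, 21 (5 total).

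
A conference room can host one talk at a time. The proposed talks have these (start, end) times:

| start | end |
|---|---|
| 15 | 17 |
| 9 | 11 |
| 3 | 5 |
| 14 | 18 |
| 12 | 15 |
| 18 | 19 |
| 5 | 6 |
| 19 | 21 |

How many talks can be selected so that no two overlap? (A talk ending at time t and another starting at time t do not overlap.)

Greedy by earliest finish: after sorting by end time, pick each interval compatible with the last pick.
Sorted by end: (3,5)  (5,6)  (9,11)  (12,15)  (15,17)  (14,18)  (18,19)  (19,21)
take (3,5); take (5,6); take (9,11); take (12,15); take (15,17); take (18,19); take (19,21).
Selected 7 talks.

7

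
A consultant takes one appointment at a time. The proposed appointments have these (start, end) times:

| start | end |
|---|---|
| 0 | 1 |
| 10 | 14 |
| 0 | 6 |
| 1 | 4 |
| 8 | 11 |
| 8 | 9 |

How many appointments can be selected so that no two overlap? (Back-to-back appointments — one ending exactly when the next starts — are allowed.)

Sort by end time and greedily take each interval whose start is ≥ the last chosen end.
By end time: (0,1), (1,4), (0,6), (8,9), (8,11), (10,14).
Pick (0,1); next start ≥ 1 → (1,4); next start ≥ 4 → (8,9); next start ≥ 9 → (10,14).
Selected 4 appointments.

4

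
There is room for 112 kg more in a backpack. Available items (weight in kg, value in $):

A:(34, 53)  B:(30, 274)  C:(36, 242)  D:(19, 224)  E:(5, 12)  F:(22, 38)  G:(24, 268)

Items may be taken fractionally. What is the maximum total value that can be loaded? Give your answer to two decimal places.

Sort by value per unit weight and fill in that order.
Ratios (sorted): D 11.79, G 11.17, B 9.13, C 6.72, E 2.40, F 1.73, A 1.56
take D (19 @ 224); take G (24 @ 268); take B (30 @ 274); take C (36 @ 242); take 3/5 of E → 7.20. Capacity used 112/112.
Total value = 1015.20

1015.20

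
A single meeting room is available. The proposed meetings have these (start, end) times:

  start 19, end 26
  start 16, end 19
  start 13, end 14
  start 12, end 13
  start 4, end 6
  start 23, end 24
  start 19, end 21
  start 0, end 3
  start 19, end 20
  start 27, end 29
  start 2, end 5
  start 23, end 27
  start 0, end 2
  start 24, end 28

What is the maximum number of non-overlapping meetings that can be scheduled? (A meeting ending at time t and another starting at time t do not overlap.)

Sorted by end: (0,2)  (0,3)  (2,5)  (4,6)  (12,13)  (13,14)  (16,19)  (19,20)  (19,21)  (23,24)  (19,26)  (23,27)  (24,28)  (27,29)
take (0,2); take (2,5); skip (4,6); take (12,13); take (13,14); take (16,19); take (19,20); take (23,24); take (24,28).
Selected 8 meetings.

8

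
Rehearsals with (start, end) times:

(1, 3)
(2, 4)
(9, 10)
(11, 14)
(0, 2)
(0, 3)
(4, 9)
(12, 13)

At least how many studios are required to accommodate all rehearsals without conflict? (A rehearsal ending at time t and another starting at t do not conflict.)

3

starts: [0, 0, 1, 2, 4, 9, 11, 12]
ends:   [2, 3, 3, 4, 9, 10, 13, 14]
s0→1 s0→2 s1→3  — peak 3.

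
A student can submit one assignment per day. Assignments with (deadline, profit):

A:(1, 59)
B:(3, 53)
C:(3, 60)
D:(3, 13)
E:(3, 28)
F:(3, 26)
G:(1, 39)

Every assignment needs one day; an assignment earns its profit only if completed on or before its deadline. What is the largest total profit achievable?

172

Sort by profit descending; place each in the latest free slot ≤ its deadline.
Profit order: C=60 A=59 B=53 G=39 E=28 F=26 D=13
Assign: C→slot 3, A→slot 1, B→slot 2, G skipped, E skipped, F skipped, D skipped.
Slots: [1:A] [2:B] [3:C]
Profit = 59 + 53 + 60 = 172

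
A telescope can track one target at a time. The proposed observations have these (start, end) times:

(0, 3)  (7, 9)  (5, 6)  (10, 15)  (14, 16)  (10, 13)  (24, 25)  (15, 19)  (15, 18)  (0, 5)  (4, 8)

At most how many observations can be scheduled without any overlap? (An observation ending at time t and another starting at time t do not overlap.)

Order by finish time; keep every interval that doesn't clash with the previous kept one.
Sorted by end: (0,3)  (0,5)  (5,6)  (4,8)  (7,9)  (10,13)  (10,15)  (14,16)  (15,18)  (15,19)  (24,25)
take (0,3); take (5,6); take (7,9); take (10,13); skip (10,15); take (14,16); skip (15,18); skip (15,19); take (24,25).
Selected 6 observations.

6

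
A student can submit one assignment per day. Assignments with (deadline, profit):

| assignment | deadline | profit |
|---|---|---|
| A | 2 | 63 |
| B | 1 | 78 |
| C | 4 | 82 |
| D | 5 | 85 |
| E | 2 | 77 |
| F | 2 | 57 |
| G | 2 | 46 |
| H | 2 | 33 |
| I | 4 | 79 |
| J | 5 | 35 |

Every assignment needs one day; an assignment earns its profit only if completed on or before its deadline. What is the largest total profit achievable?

Sort by profit descending; place each in the latest free slot ≤ its deadline.
By profit: D(d5,85), C(d4,82), I(d4,79), B(d1,78), E(d2,77), A(d2,63), F(d2,57), G(d2,46), J(d5,35), H(d2,33)
D→slot 5; C→slot 4; I→slot 3; B→slot 1; E→slot 2; A skipped; F skipped; G skipped; J skipped; H skipped.
Profit = 78 + 77 + 79 + 82 + 85 = 401

401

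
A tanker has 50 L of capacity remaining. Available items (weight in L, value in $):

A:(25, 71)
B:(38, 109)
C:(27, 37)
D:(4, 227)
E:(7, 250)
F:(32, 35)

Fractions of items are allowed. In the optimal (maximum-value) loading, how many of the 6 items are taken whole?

3

Order: D (227/4=56.75) > E (250/7=35.71) > B (109/38=2.87) > A (71/25=2.84) > C (37/27=1.37) > F (35/32=1.09)
Fill: take D (4 @ 227) → take E (7 @ 250) → take B (38 @ 109) → take 1/25 of A → 2.84; 50/50 used.
3 item(s) taken whole; one partial (take 1/25 of A).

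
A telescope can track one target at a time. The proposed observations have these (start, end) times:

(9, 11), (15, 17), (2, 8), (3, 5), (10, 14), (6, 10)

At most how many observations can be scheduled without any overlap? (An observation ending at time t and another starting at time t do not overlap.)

4

Sort by end time and greedily take each interval whose start is ≥ the last chosen end.
Sorted by end: (3,5)  (2,8)  (6,10)  (9,11)  (10,14)  (15,17)
take (3,5); skip (2,8); take (6,10); take (10,14); take (15,17).
Selected 4 observations.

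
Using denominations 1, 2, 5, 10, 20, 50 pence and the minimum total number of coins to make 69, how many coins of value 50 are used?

1

69 − 1×50→19 − 1×10→9 − 1×5→4 − 2×2→0
Count of 50: 1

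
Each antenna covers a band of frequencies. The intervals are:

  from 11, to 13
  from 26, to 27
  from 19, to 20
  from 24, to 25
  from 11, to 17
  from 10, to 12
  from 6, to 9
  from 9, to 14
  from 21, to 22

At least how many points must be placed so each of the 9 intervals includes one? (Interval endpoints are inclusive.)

6

Sort by right endpoint; whenever an interval is uncovered, place a point at its right end.
Sorted: [6,9] [10,12] [11,13] [9,14] [11,17] [19,20] [21,22] [24,25] [26,27]
{[6,9]} hit by 9; {[10,12],[11,13],[9,14],[11,17]} hit by 12; {[19,20]} hit by 20; {[21,22]} hit by 22; {[24,25]} hit by 25; {[26,27]} hit by 27.
Points: 9, 12, 20, 22, 25, 27 (6 total).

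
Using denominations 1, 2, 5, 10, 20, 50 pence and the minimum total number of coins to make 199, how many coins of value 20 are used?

2

Use the largest denomination that fits, subtract, and repeat.
199 = 3×50 + 2×20 + 1×5 + 2×2
Count of 20: 2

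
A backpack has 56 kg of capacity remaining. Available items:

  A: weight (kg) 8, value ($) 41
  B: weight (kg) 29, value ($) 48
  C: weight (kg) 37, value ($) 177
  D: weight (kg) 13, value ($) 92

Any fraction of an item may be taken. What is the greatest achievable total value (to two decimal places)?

300.43

Greedy by value/weight ratio, highest first.
Ratios (sorted): D 7.08, A 5.12, C 4.78, B 1.66
take D (13 @ 92); take A (8 @ 41); take 35/37 of C → 167.43. Capacity used 56/56.
Total value = 300.43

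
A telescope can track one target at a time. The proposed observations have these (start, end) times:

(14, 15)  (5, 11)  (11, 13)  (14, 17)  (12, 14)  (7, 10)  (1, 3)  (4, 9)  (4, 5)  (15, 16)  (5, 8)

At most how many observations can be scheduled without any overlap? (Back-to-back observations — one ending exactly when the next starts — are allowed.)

Sorted by end: (1,3)  (4,5)  (5,8)  (4,9)  (7,10)  (5,11)  (11,13)  (12,14)  (14,15)  (15,16)  (14,17)
take (1,3); take (4,5); take (5,8); skip (4,9); skip (7,10); take (11,13); take (14,15); take (15,16); skip (14,17).
Selected 6 observations.

6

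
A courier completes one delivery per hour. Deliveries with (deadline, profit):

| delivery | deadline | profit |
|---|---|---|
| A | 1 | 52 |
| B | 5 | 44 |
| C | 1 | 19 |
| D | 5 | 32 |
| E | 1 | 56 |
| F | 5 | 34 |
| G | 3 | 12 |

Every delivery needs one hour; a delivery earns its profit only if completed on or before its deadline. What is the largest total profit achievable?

Sort by profit descending; place each in the latest free slot ≤ its deadline.
By profit: E(d1,56), A(d1,52), B(d5,44), F(d5,34), D(d5,32), C(d1,19), G(d3,12)
E→slot 1; A skipped; B→slot 5; F→slot 4; D→slot 3; C skipped; G→slot 2.
Profit = 56 + 12 + 32 + 34 + 44 = 178

178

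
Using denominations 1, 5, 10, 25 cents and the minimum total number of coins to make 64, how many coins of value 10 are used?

1

Greedy: take as many of the largest coin as possible, then repeat with the remainder.
64 − 2×25→14 − 1×10→4 − 4×1→0
Count of 10: 1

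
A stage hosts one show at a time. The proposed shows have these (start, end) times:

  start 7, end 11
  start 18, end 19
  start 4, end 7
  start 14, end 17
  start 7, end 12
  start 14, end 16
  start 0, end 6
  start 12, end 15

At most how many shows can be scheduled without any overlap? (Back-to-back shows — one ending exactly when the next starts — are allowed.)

Sorted by end: (0,6)  (4,7)  (7,11)  (7,12)  (12,15)  (14,16)  (14,17)  (18,19)
take (0,6); skip (4,7); take (7,11); take (12,15); skip (14,16); skip (14,17); take (18,19).
Selected 4 shows.

4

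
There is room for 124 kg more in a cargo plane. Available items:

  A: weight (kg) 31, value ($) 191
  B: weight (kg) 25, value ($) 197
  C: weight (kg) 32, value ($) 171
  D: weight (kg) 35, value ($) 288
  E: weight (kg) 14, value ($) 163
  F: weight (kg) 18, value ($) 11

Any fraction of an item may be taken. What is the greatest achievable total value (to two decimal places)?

Ratios (sorted): E 11.64, D 8.23, B 7.88, A 6.16, C 5.34, F 0.61
take E (14 @ 163); take D (35 @ 288); take B (25 @ 197); take A (31 @ 191); take 19/32 of C → 101.53. Capacity used 124/124.
Total value = 940.53

940.53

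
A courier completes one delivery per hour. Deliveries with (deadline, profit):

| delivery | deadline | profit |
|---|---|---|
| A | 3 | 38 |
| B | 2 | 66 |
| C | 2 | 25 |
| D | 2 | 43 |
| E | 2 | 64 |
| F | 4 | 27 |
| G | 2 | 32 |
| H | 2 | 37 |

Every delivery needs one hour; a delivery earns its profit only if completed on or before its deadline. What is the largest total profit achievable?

Profit order: B=66 E=64 D=43 A=38 H=37 G=32 F=27 C=25
Assign: B→slot 2, E→slot 1, D skipped, A→slot 3, H skipped, G skipped, F→slot 4, C skipped.
Slots: [1:E] [2:B] [3:A] [4:F]
Profit = 64 + 66 + 38 + 27 = 195

195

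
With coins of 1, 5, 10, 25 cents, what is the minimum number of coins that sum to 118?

9

118 = 4×25 + 1×10 + 1×5 + 3×1
Total coins = 4 + 1 + 1 + 3 = 9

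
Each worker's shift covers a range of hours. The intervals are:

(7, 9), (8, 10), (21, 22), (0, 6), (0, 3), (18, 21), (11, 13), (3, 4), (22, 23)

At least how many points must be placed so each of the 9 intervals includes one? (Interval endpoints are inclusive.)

Sorted: [0,3] [3,4] [0,6] [7,9] [8,10] [11,13] [18,21] [21,22] [22,23]
{[0,3],[3,4],[0,6]} hit by 3; {[7,9],[8,10]} hit by 9; {[11,13]} hit by 13; {[18,21],[21,22]} hit by 21; {[22,23]} hit by 23.
Points: 3, 9, 13, 21, 23 (5 total).

5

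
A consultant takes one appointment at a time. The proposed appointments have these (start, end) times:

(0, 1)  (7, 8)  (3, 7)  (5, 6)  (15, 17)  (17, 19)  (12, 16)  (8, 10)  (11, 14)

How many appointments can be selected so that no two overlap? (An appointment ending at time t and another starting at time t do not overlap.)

Sorted by end: (0,1)  (5,6)  (3,7)  (7,8)  (8,10)  (11,14)  (12,16)  (15,17)  (17,19)
take (0,1); take (5,6); take (7,8); take (8,10); take (11,14); take (15,17); take (17,19).
Selected 7 appointments.

7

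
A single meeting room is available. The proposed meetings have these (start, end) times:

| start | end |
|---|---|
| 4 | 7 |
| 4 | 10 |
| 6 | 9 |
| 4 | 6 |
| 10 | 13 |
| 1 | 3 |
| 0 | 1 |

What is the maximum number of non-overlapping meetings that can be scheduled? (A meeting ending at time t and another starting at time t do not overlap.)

5

Sorted by end: (0,1)  (1,3)  (4,6)  (4,7)  (6,9)  (4,10)  (10,13)
take (0,1); take (1,3); take (4,6); take (6,9); take (10,13).
Selected 5 meetings.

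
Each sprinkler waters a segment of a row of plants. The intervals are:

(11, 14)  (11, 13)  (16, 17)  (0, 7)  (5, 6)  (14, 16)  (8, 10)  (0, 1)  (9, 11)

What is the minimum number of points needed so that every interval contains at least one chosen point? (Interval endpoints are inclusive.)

Sort by right endpoint; whenever an interval is uncovered, place a point at its right end.
Sorted: [0,1] [5,6] [0,7] [8,10] [9,11] [11,13] [11,14] [14,16] [16,17]
{[0,1]} hit by 1; {[5,6],[0,7]} hit by 6; {[8,10],[9,11]} hit by 10; {[11,13],[11,14]} hit by 13; {[14,16],[16,17]} hit by 16.
Points: 1, 6, 10, 13, 16 (5 total).

5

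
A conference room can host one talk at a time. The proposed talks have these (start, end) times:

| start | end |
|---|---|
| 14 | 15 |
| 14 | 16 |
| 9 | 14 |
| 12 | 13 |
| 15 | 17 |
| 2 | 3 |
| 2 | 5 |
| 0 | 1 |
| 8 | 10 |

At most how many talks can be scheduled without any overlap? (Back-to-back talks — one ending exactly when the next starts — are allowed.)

Order by finish time; keep every interval that doesn't clash with the previous kept one.
Sorted by end: (0,1)  (2,3)  (2,5)  (8,10)  (12,13)  (9,14)  (14,15)  (14,16)  (15,17)
take (0,1); take (2,3); take (8,10); take (12,13); skip (9,14); take (14,15); take (15,17).
Selected 6 talks.

6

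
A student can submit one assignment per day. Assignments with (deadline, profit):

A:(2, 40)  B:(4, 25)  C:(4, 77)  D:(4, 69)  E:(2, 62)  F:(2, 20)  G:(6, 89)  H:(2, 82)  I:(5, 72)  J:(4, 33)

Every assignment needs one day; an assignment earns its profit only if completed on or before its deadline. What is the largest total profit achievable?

Sort by profit descending; place each in the latest free slot ≤ its deadline.
By profit: G(d6,89), H(d2,82), C(d4,77), I(d5,72), D(d4,69), E(d2,62), A(d2,40), J(d4,33), B(d4,25), F(d2,20)
G→slot 6; H→slot 2; C→slot 4; I→slot 5; D→slot 3; E→slot 1; A skipped; J skipped; B skipped; F skipped.
Profit = 62 + 82 + 69 + 77 + 72 + 89 = 451

451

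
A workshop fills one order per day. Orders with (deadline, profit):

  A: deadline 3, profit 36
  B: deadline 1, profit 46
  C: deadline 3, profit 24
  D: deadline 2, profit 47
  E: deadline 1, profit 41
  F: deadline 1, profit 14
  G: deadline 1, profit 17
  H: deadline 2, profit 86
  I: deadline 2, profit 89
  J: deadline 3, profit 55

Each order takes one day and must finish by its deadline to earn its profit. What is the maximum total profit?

230

Profit order: I=89 H=86 J=55 D=47 B=46 E=41 A=36 C=24 G=17 F=14
Assign: I→slot 2, H→slot 1, J→slot 3, D skipped, B skipped, E skipped, A skipped, C skipped, G skipped, F skipped.
Slots: [1:H] [2:I] [3:J]
Profit = 86 + 89 + 55 = 230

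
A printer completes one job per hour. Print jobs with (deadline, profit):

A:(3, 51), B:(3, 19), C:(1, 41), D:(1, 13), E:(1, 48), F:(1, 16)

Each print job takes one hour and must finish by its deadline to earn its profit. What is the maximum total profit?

Profit order: A=51 E=48 C=41 B=19 F=16 D=13
Assign: A→slot 3, E→slot 1, C skipped, B→slot 2, F skipped, D skipped.
Slots: [1:E] [2:B] [3:A]
Profit = 48 + 19 + 51 = 118

118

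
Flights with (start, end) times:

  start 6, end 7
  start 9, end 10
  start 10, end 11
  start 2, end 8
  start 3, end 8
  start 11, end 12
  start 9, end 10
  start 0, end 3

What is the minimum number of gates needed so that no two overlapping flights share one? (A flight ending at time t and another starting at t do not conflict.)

Count concurrent intervals with a sweep; the peak is the room count.
starts: [0, 2, 3, 6, 9, 9, 10, 11]
ends:   [3, 7, 8, 8, 10, 10, 11, 12]
s0→1 s2→2 e3→1 s3→2 s6→3  — peak 3.

3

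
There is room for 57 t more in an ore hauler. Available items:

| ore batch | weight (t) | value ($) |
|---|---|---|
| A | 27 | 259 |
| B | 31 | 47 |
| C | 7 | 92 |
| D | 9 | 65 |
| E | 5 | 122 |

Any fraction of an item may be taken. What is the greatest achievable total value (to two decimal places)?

Ratios (sorted): E 24.40, C 13.14, A 9.59, D 7.22, B 1.52
take E (5 @ 122); take C (7 @ 92); take A (27 @ 259); take D (9 @ 65); take 9/31 of B → 13.65. Capacity used 57/57.
Total value = 551.65

551.65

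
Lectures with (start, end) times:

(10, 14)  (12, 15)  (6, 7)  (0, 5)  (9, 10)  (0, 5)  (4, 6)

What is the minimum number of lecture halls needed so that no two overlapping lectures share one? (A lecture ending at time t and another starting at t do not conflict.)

The answer is the maximum number of intervals overlapping at any instant.
Events (time:±→running): 0:+→1 0:+→2 4:+→3 … peak 3.

3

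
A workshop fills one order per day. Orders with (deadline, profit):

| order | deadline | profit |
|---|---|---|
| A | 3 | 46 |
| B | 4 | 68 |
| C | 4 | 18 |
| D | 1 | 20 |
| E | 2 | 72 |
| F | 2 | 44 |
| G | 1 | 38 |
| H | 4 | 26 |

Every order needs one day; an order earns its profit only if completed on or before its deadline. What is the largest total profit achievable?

By profit: E(d2,72), B(d4,68), A(d3,46), F(d2,44), G(d1,38), H(d4,26), D(d1,20), C(d4,18)
E→slot 2; B→slot 4; A→slot 3; F→slot 1; G skipped; H skipped; D skipped; C skipped.
Profit = 44 + 72 + 46 + 68 = 230

230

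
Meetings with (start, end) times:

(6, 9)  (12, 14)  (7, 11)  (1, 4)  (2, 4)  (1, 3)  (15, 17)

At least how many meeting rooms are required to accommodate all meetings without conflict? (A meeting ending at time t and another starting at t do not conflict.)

3

Events (time:±→running): 1:+→1 1:+→2 2:+→3 … peak 3.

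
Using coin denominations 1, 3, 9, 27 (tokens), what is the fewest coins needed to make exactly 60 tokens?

4

60 − 2×27→6 − 2×3→0
Total coins = 2 + 2 = 4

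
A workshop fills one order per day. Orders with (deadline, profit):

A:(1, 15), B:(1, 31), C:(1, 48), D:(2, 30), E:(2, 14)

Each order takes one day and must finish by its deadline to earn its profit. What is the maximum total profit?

78

Take jobs in profit order; each goes to the latest open slot no later than its deadline.
By profit: C(d1,48), B(d1,31), D(d2,30), A(d1,15), E(d2,14)
C→slot 1; B skipped; D→slot 2; A skipped; E skipped.
Profit = 48 + 30 = 78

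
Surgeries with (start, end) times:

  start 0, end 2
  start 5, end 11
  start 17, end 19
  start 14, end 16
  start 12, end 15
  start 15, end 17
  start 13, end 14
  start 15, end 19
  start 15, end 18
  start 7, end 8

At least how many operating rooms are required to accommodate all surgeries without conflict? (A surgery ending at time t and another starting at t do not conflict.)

4

Events (time:±→running): 0:+→1 2:-→0 5:+→1 7:+→2 8:-→1 11:-→0 12:+→1 13:+→2 14:-→1 14:+→2 15:-→1 15:+→2 15:+→3 15:+→4 … peak 4.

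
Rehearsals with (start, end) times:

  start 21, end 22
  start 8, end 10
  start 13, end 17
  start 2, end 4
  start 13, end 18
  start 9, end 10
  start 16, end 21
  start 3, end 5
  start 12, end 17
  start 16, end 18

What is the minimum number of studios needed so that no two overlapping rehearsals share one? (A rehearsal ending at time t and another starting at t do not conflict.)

5

starts: [2, 3, 8, 9, 12, 13, 13, 16, 16, 21]
ends:   [4, 5, 10, 10, 17, 17, 18, 18, 21, 22]
s2→1 s3→2 e4→1 e5→0 s8→1 s9→2 e10→1 e10→0 s12→1 s13→2 s13→3 s16→4 s16→5  — peak 5.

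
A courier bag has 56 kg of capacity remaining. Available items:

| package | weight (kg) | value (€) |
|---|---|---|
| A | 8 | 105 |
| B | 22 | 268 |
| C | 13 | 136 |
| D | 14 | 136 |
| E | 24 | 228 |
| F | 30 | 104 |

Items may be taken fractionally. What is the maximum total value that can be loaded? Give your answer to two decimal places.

635.29

Sort by value per unit weight and fill in that order.
Order: A (105/8=13.12) > B (268/22=12.18) > C (136/13=10.46) > D (136/14=9.71) > E (228/24=9.50) > F (104/30=3.47)
Fill: take A (8 @ 105) → take B (22 @ 268) → take C (13 @ 136) → take 13/14 of D → 126.29; 56/56 used.
Total value = 635.29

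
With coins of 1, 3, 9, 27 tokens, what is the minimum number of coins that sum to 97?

7

97 = 3×27 + 1×9 + 2×3 + 1×1
Total coins = 3 + 1 + 2 + 1 = 7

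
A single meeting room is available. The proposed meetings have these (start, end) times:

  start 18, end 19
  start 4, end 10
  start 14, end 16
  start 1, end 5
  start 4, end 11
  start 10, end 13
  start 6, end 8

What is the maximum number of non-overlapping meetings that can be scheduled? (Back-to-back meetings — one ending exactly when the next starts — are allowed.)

Sorted by end: (1,5)  (6,8)  (4,10)  (4,11)  (10,13)  (14,16)  (18,19)
take (1,5); take (6,8); skip (4,11); take (10,13); take (14,16); take (18,19).
Selected 5 meetings.

5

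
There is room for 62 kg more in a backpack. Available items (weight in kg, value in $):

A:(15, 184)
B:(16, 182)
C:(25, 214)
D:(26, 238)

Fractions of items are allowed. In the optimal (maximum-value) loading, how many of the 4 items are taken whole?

Ratios (sorted): A 12.27, B 11.38, D 9.15, C 8.56
take A (15 @ 184); take B (16 @ 182); take D (26 @ 238); take 5/25 of C → 42.80. Capacity used 62/62.
3 item(s) taken whole; one partial (take 5/25 of C).

3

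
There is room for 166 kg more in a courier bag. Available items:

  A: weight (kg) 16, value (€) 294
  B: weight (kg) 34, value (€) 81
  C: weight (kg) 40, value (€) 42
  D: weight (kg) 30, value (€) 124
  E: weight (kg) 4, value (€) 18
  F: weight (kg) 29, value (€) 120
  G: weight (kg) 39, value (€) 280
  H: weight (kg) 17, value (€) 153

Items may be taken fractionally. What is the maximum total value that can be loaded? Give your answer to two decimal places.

Order: A (294/16=18.38) > H (153/17=9.00) > G (280/39=7.18) > E (18/4=4.50) > F (120/29=4.14) > D (124/30=4.13) > B (81/34=2.38) > C (42/40=1.05)
Fill: take A (16 @ 294) → take H (17 @ 153) → take G (39 @ 280) → take E (4 @ 18) → take F (29 @ 120) → take D (30 @ 124) → take 31/34 of B → 73.85; 166/166 used.
Total value = 1062.85

1062.85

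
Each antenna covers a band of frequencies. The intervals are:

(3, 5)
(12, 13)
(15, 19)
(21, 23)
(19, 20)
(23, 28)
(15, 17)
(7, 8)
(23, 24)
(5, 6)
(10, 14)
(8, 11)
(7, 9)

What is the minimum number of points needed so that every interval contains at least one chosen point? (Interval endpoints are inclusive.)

6

Sort by right endpoint; whenever an interval is uncovered, place a point at its right end.
Sorted: [3,5] [5,6] [7,8] [7,9] [8,11] [12,13] [10,14] [15,17] [15,19] [19,20] [21,23] [23,24] [23,28]
{[3,5],[5,6]} hit by 5; {[7,8],[7,9],[8,11]} hit by 8; {[12,13],[10,14]} hit by 13; {[15,17],[15,19]} hit by 17; {[19,20]} hit by 20; {[21,23],[23,24],[23,28]} hit by 23.
Points: 5, 8, 13, 17, 20, 23 (6 total).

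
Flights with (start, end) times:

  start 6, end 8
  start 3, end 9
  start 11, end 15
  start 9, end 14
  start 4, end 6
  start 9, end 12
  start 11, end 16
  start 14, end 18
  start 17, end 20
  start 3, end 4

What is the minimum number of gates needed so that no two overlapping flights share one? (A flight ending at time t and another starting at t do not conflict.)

starts: [3, 3, 4, 6, 9, 9, 11, 11, 14, 17]
ends:   [4, 6, 8, 9, 12, 14, 15, 16, 18, 20]
s3→1 s3→2 e4→1 s4→2 e6→1 s6→2 e8→1 e9→0 s9→1 s9→2 s11→3 s11→4  — peak 4.

4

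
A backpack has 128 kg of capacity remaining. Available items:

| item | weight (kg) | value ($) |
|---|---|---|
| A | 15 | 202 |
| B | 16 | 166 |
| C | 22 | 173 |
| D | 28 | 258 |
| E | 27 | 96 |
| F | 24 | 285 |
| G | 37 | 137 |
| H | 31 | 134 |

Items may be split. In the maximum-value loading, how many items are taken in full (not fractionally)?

Sort by value per unit weight and fill in that order.
Ratios (sorted): A 13.47, F 11.88, B 10.38, D 9.21, C 7.86, H 4.32, G 3.70, E 3.56
take A (15 @ 202); take F (24 @ 285); take B (16 @ 166); take D (28 @ 258); take C (22 @ 173); take 23/31 of H → 99.42. Capacity used 128/128.
5 item(s) taken whole; one partial (take 23/31 of H).

5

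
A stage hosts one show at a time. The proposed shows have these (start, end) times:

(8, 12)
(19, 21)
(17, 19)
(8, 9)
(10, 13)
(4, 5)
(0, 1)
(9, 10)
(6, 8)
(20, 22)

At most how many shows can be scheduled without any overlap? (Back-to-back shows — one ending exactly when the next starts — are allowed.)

8

Sort by end time and greedily take each interval whose start is ≥ the last chosen end.
Sorted by end: (0,1)  (4,5)  (6,8)  (8,9)  (9,10)  (8,12)  (10,13)  (17,19)  (19,21)  (20,22)
take (0,1); take (4,5); take (6,8); take (8,9); take (9,10); take (10,13); take (17,19); take (19,21).
Selected 8 shows.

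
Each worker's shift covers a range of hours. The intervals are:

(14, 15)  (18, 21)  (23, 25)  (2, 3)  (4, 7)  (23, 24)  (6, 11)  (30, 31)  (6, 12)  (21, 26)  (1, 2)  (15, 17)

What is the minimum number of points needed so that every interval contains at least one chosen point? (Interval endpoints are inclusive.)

6

Process intervals by earliest right end; each time one isn't hit yet, stab at its right endpoint.
By right end: [1,2]  [2,3]  [4,7]  [6,11]  [6,12]  [14,15]  [15,17]  [18,21]  [23,24]  [23,25]  [21,26]  [30,31]
[1,2] uncovered → point at 2; [4,7] uncovered → point at 7; [14,15] uncovered → point at 15; [18,21] uncovered → point at 21; [23,24] uncovered → point at 24; [30,31] uncovered → point at 31.
Points: 2, 7, 15, 21, 24, 31 (6 total).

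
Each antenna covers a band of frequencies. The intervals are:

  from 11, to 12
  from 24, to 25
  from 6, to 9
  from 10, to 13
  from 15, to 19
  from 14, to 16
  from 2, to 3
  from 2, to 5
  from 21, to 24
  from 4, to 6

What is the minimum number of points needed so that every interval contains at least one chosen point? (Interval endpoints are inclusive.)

Sorted: [2,3] [2,5] [4,6] [6,9] [11,12] [10,13] [14,16] [15,19] [21,24] [24,25]
{[2,3],[2,5]} hit by 3; {[4,6],[6,9]} hit by 6; {[11,12],[10,13]} hit by 12; {[14,16],[15,19]} hit by 16; {[21,24],[24,25]} hit by 24.
Points: 3, 6, 12, 16, 24 (5 total).

5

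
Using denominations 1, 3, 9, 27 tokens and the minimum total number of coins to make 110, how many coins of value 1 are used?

2

Use the largest denomination that fits, subtract, and repeat.
110 = 4×27 + 2×1
Count of 1: 2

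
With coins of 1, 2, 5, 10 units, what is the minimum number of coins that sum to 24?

24 = 2×10 + 2×2
Total coins = 2 + 2 = 4

4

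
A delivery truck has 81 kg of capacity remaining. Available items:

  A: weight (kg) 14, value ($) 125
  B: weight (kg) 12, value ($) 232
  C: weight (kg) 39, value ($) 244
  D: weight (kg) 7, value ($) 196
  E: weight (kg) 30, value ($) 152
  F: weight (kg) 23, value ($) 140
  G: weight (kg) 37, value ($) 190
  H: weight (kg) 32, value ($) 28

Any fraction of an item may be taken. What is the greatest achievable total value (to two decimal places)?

851.78

Greedy by value/weight ratio, highest first.
Order: D (196/7=28.00) > B (232/12=19.33) > A (125/14=8.93) > C (244/39=6.26) > F (140/23=6.09) > G (190/37=5.14) > E (152/30=5.07) > H (28/32=0.88)
Fill: take D (7 @ 196) → take B (12 @ 232) → take A (14 @ 125) → take C (39 @ 244) → take 9/23 of F → 54.78; 81/81 used.
Total value = 851.78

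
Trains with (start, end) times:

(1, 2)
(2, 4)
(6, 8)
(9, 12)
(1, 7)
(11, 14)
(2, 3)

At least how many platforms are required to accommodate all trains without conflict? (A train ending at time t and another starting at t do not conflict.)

Count concurrent intervals with a sweep; the peak is the room count.
Events (time:±→running): 1:+→1 1:+→2 2:-→1 2:+→2 2:+→3 … peak 3.

3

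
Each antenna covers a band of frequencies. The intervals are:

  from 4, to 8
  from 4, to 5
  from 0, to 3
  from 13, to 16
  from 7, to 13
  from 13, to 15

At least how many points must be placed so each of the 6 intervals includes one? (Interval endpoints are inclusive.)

Process intervals by earliest right end; each time one isn't hit yet, stab at its right endpoint.
Sorted: [0,3] [4,5] [4,8] [7,13] [13,15] [13,16]
{[0,3]} hit by 3; {[4,5],[4,8]} hit by 5; {[7,13],[13,15],[13,16]} hit by 13.
Points: 3, 5, 13 (3 total).

3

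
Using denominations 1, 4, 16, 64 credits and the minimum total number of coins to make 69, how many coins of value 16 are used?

0

69 − 1×64→5 − 1×4→1 − 1×1→0
Count of 16: 0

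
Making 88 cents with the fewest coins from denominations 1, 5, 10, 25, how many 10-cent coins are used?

Use the largest denomination that fits, subtract, and repeat.
88 − 3×25→13 − 1×10→3 − 3×1→0
Count of 10: 1

1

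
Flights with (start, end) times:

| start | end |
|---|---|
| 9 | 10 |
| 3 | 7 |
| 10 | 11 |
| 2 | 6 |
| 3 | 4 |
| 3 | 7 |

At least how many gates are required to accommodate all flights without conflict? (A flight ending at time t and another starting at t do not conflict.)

4

Events (time:±→running): 2:+→1 3:+→2 3:+→3 3:+→4 … peak 4.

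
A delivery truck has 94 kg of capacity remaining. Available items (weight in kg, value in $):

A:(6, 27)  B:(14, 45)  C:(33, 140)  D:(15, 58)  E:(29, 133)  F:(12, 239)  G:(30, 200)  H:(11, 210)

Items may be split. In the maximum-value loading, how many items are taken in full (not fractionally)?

5

Greedy by value/weight ratio, highest first.
Order: F (239/12=19.92) > H (210/11=19.09) > G (200/30=6.67) > E (133/29=4.59) > A (27/6=4.50) > C (140/33=4.24) > D (58/15=3.87) > B (45/14=3.21)
Fill: take F (12 @ 239) → take H (11 @ 210) → take G (30 @ 200) → take E (29 @ 133) → take A (6 @ 27) → take 6/33 of C → 25.45; 94/94 used.
5 item(s) taken whole; one partial (take 6/33 of C).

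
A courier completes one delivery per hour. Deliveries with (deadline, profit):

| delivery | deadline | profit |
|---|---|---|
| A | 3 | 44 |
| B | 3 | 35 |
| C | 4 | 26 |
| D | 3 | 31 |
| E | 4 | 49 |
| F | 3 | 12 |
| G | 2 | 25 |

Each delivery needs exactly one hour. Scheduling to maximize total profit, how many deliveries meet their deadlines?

Profit order: E=49 A=44 B=35 D=31 C=26 G=25 F=12
Assign: E→slot 4, A→slot 3, B→slot 2, D→slot 1, C skipped, G skipped, F skipped.
Slots: [1:D] [2:B] [3:A] [4:E]
4 of 7 scheduled.

4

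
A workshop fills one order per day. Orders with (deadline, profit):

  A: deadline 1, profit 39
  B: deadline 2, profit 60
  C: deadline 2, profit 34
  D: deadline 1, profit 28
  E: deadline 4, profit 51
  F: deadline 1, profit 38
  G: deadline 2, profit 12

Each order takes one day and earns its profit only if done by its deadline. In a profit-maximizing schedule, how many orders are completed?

3

By profit: B(d2,60), E(d4,51), A(d1,39), F(d1,38), C(d2,34), D(d1,28), G(d2,12)
B→slot 2; E→slot 4; A→slot 1; F skipped; C skipped; D skipped; G skipped.
3 of 7 scheduled.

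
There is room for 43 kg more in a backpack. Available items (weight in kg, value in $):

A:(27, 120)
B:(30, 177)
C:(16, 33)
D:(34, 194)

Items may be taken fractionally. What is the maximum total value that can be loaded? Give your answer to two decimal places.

Order: B (177/30=5.90) > D (194/34=5.71) > A (120/27=4.44) > C (33/16=2.06)
Fill: take B (30 @ 177) → take 13/34 of D → 74.18; 43/43 used.
Total value = 251.18

251.18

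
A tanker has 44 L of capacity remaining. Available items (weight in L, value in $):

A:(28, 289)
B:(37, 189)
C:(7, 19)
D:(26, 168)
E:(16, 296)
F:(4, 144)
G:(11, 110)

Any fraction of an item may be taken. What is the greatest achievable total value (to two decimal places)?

687.71

Ratios (sorted): F 36.00, E 18.50, A 10.32, G 10.00, D 6.46, B 5.11, C 2.71
take F (4 @ 144); take E (16 @ 296); take 24/28 of A → 247.71. Capacity used 44/44.
Total value = 687.71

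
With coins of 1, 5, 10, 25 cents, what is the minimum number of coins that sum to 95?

5

95 − 3×25→20 − 2×10→0
Total coins = 3 + 2 = 5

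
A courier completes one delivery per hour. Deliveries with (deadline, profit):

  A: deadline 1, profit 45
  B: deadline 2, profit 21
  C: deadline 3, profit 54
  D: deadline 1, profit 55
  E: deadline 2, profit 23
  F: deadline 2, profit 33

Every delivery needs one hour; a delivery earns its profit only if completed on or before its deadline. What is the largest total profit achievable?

Take jobs in profit order; each goes to the latest open slot no later than its deadline.
Profit order: D=55 C=54 A=45 F=33 E=23 B=21
Assign: D→slot 1, C→slot 3, A skipped, F→slot 2, E skipped, B skipped.
Slots: [1:D] [2:F] [3:C]
Profit = 55 + 33 + 54 = 142

142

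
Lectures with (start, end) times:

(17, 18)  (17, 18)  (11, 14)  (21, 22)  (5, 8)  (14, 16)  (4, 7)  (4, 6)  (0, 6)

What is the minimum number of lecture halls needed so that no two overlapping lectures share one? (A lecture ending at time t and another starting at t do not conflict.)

4

Events (time:±→running): 0:+→1 4:+→2 4:+→3 5:+→4 … peak 4.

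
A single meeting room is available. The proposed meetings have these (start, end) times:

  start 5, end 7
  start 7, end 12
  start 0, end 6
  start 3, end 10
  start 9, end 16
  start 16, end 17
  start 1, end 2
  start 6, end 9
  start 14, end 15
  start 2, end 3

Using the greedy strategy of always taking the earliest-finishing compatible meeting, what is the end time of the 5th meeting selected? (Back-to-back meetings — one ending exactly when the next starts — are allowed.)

Sorted by end: (1,2)  (2,3)  (0,6)  (5,7)  (6,9)  (3,10)  (7,12)  (14,15)  (9,16)  (16,17)
take (1,2); take (2,3); take (5,7); skip (6,9); take (7,12); take (14,15); take (16,17).
Selected: (1,2) (2,3) (5,7) (7,12) (14,15) (16,17)

15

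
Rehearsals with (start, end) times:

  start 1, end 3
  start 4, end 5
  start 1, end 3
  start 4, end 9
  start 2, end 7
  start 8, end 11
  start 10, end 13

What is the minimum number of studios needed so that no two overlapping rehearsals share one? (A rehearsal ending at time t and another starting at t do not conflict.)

3

starts: [1, 1, 2, 4, 4, 8, 10]
ends:   [3, 3, 5, 7, 9, 11, 13]
s1→1 s1→2 s2→3  — peak 3.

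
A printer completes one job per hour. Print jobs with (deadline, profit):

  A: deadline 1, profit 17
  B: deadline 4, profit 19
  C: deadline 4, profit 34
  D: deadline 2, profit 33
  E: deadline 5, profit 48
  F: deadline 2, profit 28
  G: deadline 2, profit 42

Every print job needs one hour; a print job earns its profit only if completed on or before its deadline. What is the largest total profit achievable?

Sort by profit descending; place each in the latest free slot ≤ its deadline.
Profit order: E=48 G=42 C=34 D=33 F=28 B=19 A=17
Assign: E→slot 5, G→slot 2, C→slot 4, D→slot 1, F skipped, B→slot 3, A skipped.
Slots: [1:D] [2:G] [3:B] [4:C] [5:E]
Profit = 33 + 42 + 19 + 34 + 48 = 176

176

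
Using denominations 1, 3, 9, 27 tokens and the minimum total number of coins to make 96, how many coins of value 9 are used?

Greedy: take as many of the largest coin as possible, then repeat with the remainder.
96 = 3×27 + 1×9 + 2×3
Count of 9: 1

1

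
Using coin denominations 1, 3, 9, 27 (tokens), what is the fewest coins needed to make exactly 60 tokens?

4

60 = 2×27 + 2×3
Total coins = 2 + 2 = 4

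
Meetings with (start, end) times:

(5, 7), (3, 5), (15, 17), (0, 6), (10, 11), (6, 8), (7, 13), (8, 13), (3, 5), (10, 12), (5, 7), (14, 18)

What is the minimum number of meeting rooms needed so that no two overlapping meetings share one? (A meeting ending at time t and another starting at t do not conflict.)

4

starts: [0, 3, 3, 5, 5, 6, 7, 8, 10, 10, 14, 15]
ends:   [5, 5, 6, 7, 7, 8, 11, 12, 13, 13, 17, 18]
s0→1 s3→2 s3→3 e5→2 e5→1 s5→2 s5→3 e6→2 s6→3 e7→2 e7→1 s7→2 e8→1 s8→2 s10→3 s10→4  — peak 4.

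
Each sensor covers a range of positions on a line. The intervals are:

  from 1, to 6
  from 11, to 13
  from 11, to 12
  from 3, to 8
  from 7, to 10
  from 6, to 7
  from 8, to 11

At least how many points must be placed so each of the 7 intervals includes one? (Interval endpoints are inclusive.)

3

Sorted: [1,6] [6,7] [3,8] [7,10] [8,11] [11,12] [11,13]
{[1,6],[6,7],[3,8]} hit by 6; {[7,10],[8,11]} hit by 10; {[11,12],[11,13]} hit by 12.
Points: 6, 10, 12 (3 total).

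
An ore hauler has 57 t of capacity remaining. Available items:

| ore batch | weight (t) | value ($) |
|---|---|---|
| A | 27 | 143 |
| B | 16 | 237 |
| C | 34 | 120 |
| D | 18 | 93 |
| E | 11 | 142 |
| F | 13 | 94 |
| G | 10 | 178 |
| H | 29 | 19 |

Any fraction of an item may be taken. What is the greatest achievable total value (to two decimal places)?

Order: G (178/10=17.80) > B (237/16=14.81) > E (142/11=12.91) > F (94/13=7.23) > A (143/27=5.30) > D (93/18=5.17) > C (120/34=3.53) > H (19/29=0.66)
Fill: take G (10 @ 178) → take B (16 @ 237) → take E (11 @ 142) → take F (13 @ 94) → take 7/27 of A → 37.07; 57/57 used.
Total value = 688.07

688.07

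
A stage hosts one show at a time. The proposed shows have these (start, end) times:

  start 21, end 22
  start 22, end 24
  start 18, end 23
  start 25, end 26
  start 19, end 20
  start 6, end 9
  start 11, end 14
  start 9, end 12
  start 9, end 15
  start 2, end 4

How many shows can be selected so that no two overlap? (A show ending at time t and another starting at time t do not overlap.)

7

Order by finish time; keep every interval that doesn't clash with the previous kept one.
By end time: (2,4), (6,9), (9,12), (11,14), (9,15), (19,20), (21,22), (18,23), (22,24), (25,26).
Pick (2,4); next start ≥ 4 → (6,9); next start ≥ 9 → (9,12); next start ≥ 12 → (19,20); next start ≥ 20 → (21,22); next start ≥ 22 → (22,24); next start ≥ 24 → (25,26).
Selected 7 shows.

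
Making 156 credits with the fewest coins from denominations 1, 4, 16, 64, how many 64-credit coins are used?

2

156 = 2×64 + 1×16 + 3×4
Count of 64: 2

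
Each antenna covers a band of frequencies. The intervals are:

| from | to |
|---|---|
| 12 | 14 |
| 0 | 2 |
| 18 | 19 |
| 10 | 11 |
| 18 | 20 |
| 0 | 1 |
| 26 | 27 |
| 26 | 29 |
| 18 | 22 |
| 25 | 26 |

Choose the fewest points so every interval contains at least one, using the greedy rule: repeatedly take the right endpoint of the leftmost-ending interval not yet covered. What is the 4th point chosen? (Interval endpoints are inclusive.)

19

By right end: [0,1]  [0,2]  [10,11]  [12,14]  [18,19]  [18,20]  [18,22]  [25,26]  [26,27]  [26,29]
[0,1] uncovered → point at 1; [10,11] uncovered → point at 11; [12,14] uncovered → point at 14; [18,19] uncovered → point at 19; [25,26] uncovered → point at 26.
Points: 1, 11, 14, 19, 26 (5 total).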